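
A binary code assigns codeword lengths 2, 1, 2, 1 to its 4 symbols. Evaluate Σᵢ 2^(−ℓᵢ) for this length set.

1.5

With common denominator 2^2 = 4: Σ 2^(−ℓᵢ) = 1/4 + 2/4 + 1/4 + 2/4 = 6/4 = 1.5.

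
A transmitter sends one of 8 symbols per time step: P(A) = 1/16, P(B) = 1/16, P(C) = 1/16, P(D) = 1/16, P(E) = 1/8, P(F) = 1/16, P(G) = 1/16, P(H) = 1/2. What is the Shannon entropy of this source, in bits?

2.375 bits

Each probability is a power of 1/2, so log₂(1/p) is an integer.
H = Σ p·log₂(1/p) = 1/16·4 + 1/16·4 + 1/16·4 + 1/16·4 + 1/8·3 + 1/16·4 + 1/16·4 + 1/2·1 = 2.375 bits.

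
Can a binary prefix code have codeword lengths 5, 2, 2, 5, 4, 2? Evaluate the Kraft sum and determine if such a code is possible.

0.875; yes

With common denominator 2^5 = 32: Σ 2^(−ℓᵢ) = 1/32 + 8/32 + 8/32 + 1/32 + 2/32 + 8/32 = 28/32 = 0.875.
Kraft's inequality requires Σ ≤ 1; here Σ = 0.875 ≤ 1, so such a prefix code exists.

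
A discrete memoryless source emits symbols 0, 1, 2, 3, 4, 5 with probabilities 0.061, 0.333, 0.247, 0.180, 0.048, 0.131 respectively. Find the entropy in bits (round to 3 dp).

H = −Σ pᵢ log₂ pᵢ.
−0.061·log₂(0.061) = 0.2461
−0.333·log₂(0.333) = 0.5283
−0.247·log₂(0.247) = 0.4983
−0.180·log₂(0.180) = 0.4453
−0.048·log₂(0.048) = 0.2103
−0.131·log₂(0.131) = 0.3841
Sum ≈ 2.3124 → 2.312 bits.

2.312 bits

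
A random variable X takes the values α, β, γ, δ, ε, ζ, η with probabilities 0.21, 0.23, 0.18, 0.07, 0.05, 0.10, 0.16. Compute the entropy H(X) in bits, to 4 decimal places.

2.6457 bits

H = −Σ pᵢ log₂ pᵢ.
−0.21·log₂(0.21) = 0.4728
−0.23·log₂(0.23) = 0.4877
−0.18·log₂(0.18) = 0.4453
−0.07·log₂(0.07) = 0.2686
−0.05·log₂(0.05) = 0.2161
−0.10·log₂(0.10) = 0.3322
−0.16·log₂(0.16) = 0.4230
Sum ≈ 2.6457 → 2.6457 bits.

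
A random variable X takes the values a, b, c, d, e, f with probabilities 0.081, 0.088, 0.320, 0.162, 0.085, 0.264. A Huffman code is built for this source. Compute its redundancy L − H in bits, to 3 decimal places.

Entropy H = −Σ p log₂ p ≈ 2.3632 bits.
Huffman merges: 81/1000+17/200→83/500; 11/125+81/500→1/4; 83/500+1/4→52/125; 33/125+8/25→73/125; 52/125+73/125→1. L = 302/125 ≈ 2.4160.
L − H = 2.4160 − 2.3632 = 0.053 bits.

0.053 bits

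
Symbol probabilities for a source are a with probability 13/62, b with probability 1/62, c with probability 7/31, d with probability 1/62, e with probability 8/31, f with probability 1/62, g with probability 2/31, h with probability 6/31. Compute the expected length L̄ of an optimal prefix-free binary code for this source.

Repeatedly combine the two least-probable nodes; the expected code length is the sum of the merged weights.
merge 1/62 + 1/62 → 1/31
merge 1/62 + 1/31 → 3/62
merge 3/62 + 2/31 → 7/62
merge 7/62 + 6/31 → 19/62
merge 13/62 + 7/31 → 27/62
merge 8/31 + 19/62 → 35/62
merge 27/62 + 35/62 → 1
L = 1/31 + 3/62 + 7/62 + 19/62 + 27/62 + 35/62 + 1 = 5/2 = 2.5 bits/symbol.

2.5 bits/symbol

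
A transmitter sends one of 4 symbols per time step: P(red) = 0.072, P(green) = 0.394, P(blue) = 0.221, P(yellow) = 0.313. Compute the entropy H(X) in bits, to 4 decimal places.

1.8086 bits

H = −Σ pᵢ log₂ pᵢ.
−0.072·log₂(0.072) = 0.2733
−0.394·log₂(0.394) = 0.5294
−0.221·log₂(0.221) = 0.4813
−0.313·log₂(0.313) = 0.5245
Sum ≈ 1.8086 → 1.8086 bits.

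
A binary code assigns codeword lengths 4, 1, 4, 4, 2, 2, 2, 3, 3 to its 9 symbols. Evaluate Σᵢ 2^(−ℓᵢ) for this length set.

With common denominator 2^4 = 16: Σ 2^(−ℓᵢ) = 1/16 + 8/16 + 1/16 + 1/16 + 4/16 + 4/16 + 4/16 + 2/16 + 2/16 = 27/16 = 1.6875.

1.6875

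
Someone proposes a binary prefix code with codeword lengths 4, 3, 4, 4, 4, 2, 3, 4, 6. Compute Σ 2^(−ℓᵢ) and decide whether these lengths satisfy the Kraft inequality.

0.828125; yes

With common denominator 2^6 = 64: Σ 2^(−ℓᵢ) = 4/64 + 8/64 + 4/64 + 4/64 + 4/64 + 16/64 + 8/64 + 4/64 + 1/64 = 53/64 = 0.828125.
Kraft's inequality requires Σ ≤ 1; here Σ = 0.828125 ≤ 1, so such a prefix code exists.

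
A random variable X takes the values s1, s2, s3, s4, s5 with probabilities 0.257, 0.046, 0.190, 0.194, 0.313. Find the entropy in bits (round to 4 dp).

H = −Σ pᵢ log₂ pᵢ.
−0.257·log₂(0.257) = 0.5038
−0.046·log₂(0.046) = 0.2043
−0.190·log₂(0.190) = 0.4552
−0.194·log₂(0.194) = 0.4590
−0.313·log₂(0.313) = 0.5245
Sum ≈ 2.1468 → 2.1468 bits.

2.1468 bits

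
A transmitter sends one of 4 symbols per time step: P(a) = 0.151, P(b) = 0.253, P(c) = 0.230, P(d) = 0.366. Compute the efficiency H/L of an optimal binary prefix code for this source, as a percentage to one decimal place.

96.6%

Entropy H = −Σ p log₂ p ≈ 1.9319 bits.
Huffman merges: 151/1000+23/100→381/1000; 253/1000+183/500→619/1000; 381/1000+619/1000→1. L = 2 ≈ 2.0000.
Efficiency = H/L = 1.9319/2.0000 = 96.6%.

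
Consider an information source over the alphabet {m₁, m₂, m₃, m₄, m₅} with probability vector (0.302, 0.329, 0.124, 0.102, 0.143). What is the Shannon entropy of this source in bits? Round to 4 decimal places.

2.1599 bits

H = −Σ pᵢ log₂ pᵢ.
−0.302·log₂(0.302) = 0.5217
−0.329·log₂(0.329) = 0.5277
−0.124·log₂(0.124) = 0.3734
−0.102·log₂(0.102) = 0.3359
−0.143·log₂(0.143) = 0.4012
Sum ≈ 2.1599 → 2.1599 bits.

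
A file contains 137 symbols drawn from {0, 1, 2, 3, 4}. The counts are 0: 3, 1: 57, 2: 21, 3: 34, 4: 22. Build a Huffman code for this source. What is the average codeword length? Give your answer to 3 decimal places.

2.095 bits/symbol

Probabilities are the counts divided by 137.
Repeatedly combine the two least-probable nodes; the expected code length is the sum of the merged weights.
merge 3/137 + 21/137 → 24/137
merge 22/137 + 24/137 → 46/137
merge 34/137 + 46/137 → 80/137
merge 57/137 + 80/137 → 1
L = 24/137 + 46/137 + 80/137 + 1 = 287/137 ≈ 2.095 bits/symbol.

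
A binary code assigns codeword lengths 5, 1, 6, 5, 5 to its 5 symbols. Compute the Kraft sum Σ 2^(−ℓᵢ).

0.609375

With common denominator 2^6 = 64: Σ 2^(−ℓᵢ) = 2/64 + 32/64 + 1/64 + 2/64 + 2/64 = 39/64 = 0.609375.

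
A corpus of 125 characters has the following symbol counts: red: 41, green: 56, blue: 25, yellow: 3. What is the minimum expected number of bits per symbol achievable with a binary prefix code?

1.776 bits/symbol

Probabilities are the counts divided by 125.
Repeatedly combine the two least-probable nodes; the expected code length is the sum of the merged weights.
merge 3/125 + 1/5 → 28/125
merge 28/125 + 41/125 → 69/125
merge 56/125 + 69/125 → 1
L = 28/125 + 69/125 + 1 = 222/125 = 1.776 bits/symbol.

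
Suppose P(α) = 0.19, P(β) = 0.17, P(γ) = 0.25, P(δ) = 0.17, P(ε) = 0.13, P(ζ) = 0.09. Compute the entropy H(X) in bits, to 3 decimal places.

H = −Σ pᵢ log₂ pᵢ.
−0.19·log₂(0.19) = 0.4552
−0.17·log₂(0.17) = 0.4346
−0.25·log₂(0.25) = 0.5000
−0.17·log₂(0.17) = 0.4346
−0.13·log₂(0.13) = 0.3826
−0.09·log₂(0.09) = 0.3127
Sum ≈ 2.5197 → 2.520 bits.

2.520 bits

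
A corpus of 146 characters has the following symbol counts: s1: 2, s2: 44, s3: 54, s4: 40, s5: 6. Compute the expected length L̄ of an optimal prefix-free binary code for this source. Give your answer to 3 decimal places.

Probabilities are the counts divided by 146.
Repeatedly combine the two least-probable nodes; the expected code length is the sum of the merged weights.
merge 1/73 + 3/73 → 4/73
merge 4/73 + 20/73 → 24/73
merge 22/73 + 24/73 → 46/73
merge 27/73 + 46/73 → 1
L = 4/73 + 24/73 + 46/73 + 1 = 147/73 ≈ 2.014 bits/symbol.

2.014 bits/symbol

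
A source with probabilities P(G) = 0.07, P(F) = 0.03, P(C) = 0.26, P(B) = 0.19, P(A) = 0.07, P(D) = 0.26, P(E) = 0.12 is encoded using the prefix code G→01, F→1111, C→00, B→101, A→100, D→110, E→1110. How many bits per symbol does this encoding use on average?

L̄ = Σ pᵢ·ℓᵢ = 0.07·2 + 0.03·4 + 0.26·2 + 0.19·3 + 0.07·3 + 0.26·3 + 0.12·4 = 2.82 bits/symbol.

2.82 bits/symbol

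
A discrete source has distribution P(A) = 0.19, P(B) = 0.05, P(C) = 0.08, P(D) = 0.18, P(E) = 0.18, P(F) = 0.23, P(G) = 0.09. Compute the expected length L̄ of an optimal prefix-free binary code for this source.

Repeatedly combine the two least-probable nodes; the expected code length is the sum of the merged weights.
merge 1/20 + 2/25 → 13/100
merge 9/100 + 13/100 → 11/50
merge 9/50 + 9/50 → 9/25
merge 19/100 + 11/50 → 41/100
merge 23/100 + 9/25 → 59/100
merge 41/100 + 59/100 → 1
L = 13/100 + 11/50 + 9/25 + 41/100 + 59/100 + 1 = 271/100 = 2.71 bits/symbol.

2.71 bits/symbol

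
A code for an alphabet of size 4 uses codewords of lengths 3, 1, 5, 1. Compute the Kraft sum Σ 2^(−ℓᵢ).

1.15625

With common denominator 2^5 = 32: Σ 2^(−ℓᵢ) = 4/32 + 16/32 + 1/32 + 16/32 = 37/32 = 1.15625.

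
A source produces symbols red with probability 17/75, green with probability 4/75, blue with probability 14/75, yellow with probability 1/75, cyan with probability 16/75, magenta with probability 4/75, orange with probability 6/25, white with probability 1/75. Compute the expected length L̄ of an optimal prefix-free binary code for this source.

Repeatedly combine the two least-probable nodes; the expected code length is the sum of the merged weights.
merge 1/75 + 1/75 → 2/75
merge 2/75 + 4/75 → 2/25
merge 4/75 + 2/25 → 2/15
merge 2/15 + 14/75 → 8/25
merge 16/75 + 17/75 → 11/25
merge 6/25 + 8/25 → 14/25
merge 11/25 + 14/25 → 1
L = 2/75 + 2/25 + 2/15 + 8/25 + 11/25 + 14/25 + 1 = 64/25 = 2.56 bits/symbol.

2.56 bits/symbol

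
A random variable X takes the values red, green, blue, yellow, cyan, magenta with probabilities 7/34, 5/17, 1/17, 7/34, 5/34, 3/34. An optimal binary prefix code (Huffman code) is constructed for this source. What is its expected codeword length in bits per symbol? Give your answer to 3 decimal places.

Repeatedly combine the two least-probable nodes; the expected code length is the sum of the merged weights.
merge 1/17 + 3/34 → 5/34
merge 5/34 + 5/34 → 5/17
merge 7/34 + 7/34 → 7/17
merge 5/17 + 5/17 → 10/17
merge 7/17 + 10/17 → 1
L = 5/34 + 5/17 + 7/17 + 10/17 + 1 = 83/34 ≈ 2.441 bits/symbol.

2.441 bits/symbol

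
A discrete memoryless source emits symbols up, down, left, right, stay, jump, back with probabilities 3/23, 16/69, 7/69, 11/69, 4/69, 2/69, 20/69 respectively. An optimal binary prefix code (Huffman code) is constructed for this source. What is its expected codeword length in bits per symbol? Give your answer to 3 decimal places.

2.565 bits/symbol

Repeatedly combine the two least-probable nodes; the expected code length is the sum of the merged weights.
merge 2/69 + 4/69 → 2/23
merge 2/23 + 7/69 → 13/69
merge 3/23 + 11/69 → 20/69
merge 13/69 + 16/69 → 29/69
merge 20/69 + 20/69 → 40/69
merge 29/69 + 40/69 → 1
L = 2/23 + 13/69 + 20/69 + 29/69 + 40/69 + 1 = 59/23 ≈ 2.565 bits/symbol.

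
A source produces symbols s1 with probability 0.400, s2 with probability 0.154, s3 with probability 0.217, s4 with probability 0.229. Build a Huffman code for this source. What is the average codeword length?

Repeatedly combine the two least-probable nodes; the expected code length is the sum of the merged weights.
merge 77/500 + 217/1000 → 371/1000
merge 229/1000 + 371/1000 → 3/5
merge 2/5 + 3/5 → 1
L = 371/1000 + 3/5 + 1 = 1971/1000 = 1.971 bits/symbol.

1.971 bits/symbol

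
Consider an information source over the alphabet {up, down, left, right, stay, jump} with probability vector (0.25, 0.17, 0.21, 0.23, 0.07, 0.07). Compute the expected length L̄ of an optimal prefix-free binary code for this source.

Repeatedly combine the two least-probable nodes; the expected code length is the sum of the merged weights.
merge 7/100 + 7/100 → 7/50
merge 7/50 + 17/100 → 31/100
merge 21/100 + 23/100 → 11/25
merge 1/4 + 31/100 → 14/25
merge 11/25 + 14/25 → 1
L = 7/50 + 31/100 + 11/25 + 14/25 + 1 = 49/20 = 2.45 bits/symbol.

2.45 bits/symbol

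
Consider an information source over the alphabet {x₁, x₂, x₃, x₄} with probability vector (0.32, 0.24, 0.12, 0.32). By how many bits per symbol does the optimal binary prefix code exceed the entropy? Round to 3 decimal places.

Entropy H = −Σ p log₂ p ≈ 1.9133 bits.
Huffman merges: 3/25+6/25→9/25; 8/25+8/25→16/25; 9/25+16/25→1. L = 2 ≈ 2.0000.
L − H = 2.0000 − 1.9133 = 0.087 bits.

0.087 bits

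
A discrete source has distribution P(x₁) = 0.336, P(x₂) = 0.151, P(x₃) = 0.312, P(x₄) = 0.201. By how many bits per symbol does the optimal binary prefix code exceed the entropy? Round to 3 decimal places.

Entropy H = −Σ p log₂ p ≈ 1.9301 bits.
Huffman merges: 151/1000+201/1000→44/125; 39/125+42/125→81/125; 44/125+81/125→1. L = 2 ≈ 2.0000.
L − H = 2.0000 − 1.9301 = 0.070 bits.

0.070 bits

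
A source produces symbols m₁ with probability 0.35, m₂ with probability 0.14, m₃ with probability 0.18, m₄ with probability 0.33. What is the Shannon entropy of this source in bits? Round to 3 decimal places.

H = −Σ pᵢ log₂ pᵢ.
−0.35·log₂(0.35) = 0.5301
−0.14·log₂(0.14) = 0.3971
−0.18·log₂(0.18) = 0.4453
−0.33·log₂(0.33) = 0.5278
Sum ≈ 1.9003 → 1.900 bits.

1.900 bits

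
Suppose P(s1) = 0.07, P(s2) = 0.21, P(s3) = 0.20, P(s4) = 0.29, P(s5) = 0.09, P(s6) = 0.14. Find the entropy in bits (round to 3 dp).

2.433 bits

H = −Σ pᵢ log₂ pᵢ.
−0.07·log₂(0.07) = 0.2686
−0.21·log₂(0.21) = 0.4728
−0.20·log₂(0.20) = 0.4644
−0.29·log₂(0.29) = 0.5179
−0.09·log₂(0.09) = 0.3127
−0.14·log₂(0.14) = 0.3971
Sum ≈ 2.4334 → 2.433 bits.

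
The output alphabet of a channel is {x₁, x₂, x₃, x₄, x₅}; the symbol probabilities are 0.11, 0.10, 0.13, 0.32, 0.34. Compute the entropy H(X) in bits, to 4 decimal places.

2.1203 bits

H = −Σ pᵢ log₂ pᵢ.
−0.11·log₂(0.11) = 0.3503
−0.10·log₂(0.10) = 0.3322
−0.13·log₂(0.13) = 0.3826
−0.32·log₂(0.32) = 0.5260
−0.34·log₂(0.34) = 0.5292
Sum ≈ 2.1203 → 2.1203 bits.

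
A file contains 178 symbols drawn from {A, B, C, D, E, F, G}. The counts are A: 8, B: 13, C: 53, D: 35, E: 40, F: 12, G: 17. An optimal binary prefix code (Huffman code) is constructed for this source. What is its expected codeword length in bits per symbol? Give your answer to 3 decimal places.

Probabilities are the counts divided by 178.
Repeatedly combine the two least-probable nodes; the expected code length is the sum of the merged weights.
merge 4/89 + 6/89 → 10/89
merge 13/178 + 17/178 → 15/89
merge 10/89 + 15/89 → 25/89
merge 35/178 + 20/89 → 75/178
merge 25/89 + 53/178 → 103/178
merge 75/178 + 103/178 → 1
L = 10/89 + 15/89 + 25/89 + 75/178 + 103/178 + 1 = 228/89 ≈ 2.562 bits/symbol.

2.562 bits/symbol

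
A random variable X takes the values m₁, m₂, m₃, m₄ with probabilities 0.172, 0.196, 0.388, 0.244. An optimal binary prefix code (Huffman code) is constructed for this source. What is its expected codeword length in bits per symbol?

Repeatedly combine the two least-probable nodes; the expected code length is the sum of the merged weights.
merge 43/250 + 49/250 → 46/125
merge 61/250 + 46/125 → 153/250
merge 97/250 + 153/250 → 1
L = 46/125 + 153/250 + 1 = 99/50 = 1.98 bits/symbol.

1.98 bits/symbol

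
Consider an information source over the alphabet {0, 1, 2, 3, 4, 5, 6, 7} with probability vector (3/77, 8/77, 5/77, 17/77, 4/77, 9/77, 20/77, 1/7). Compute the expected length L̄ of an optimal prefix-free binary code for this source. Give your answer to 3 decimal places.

Repeatedly combine the two least-probable nodes; the expected code length is the sum of the merged weights.
merge 3/77 + 4/77 → 1/11
merge 5/77 + 1/11 → 12/77
merge 8/77 + 9/77 → 17/77
merge 1/7 + 12/77 → 23/77
merge 17/77 + 17/77 → 34/77
merge 20/77 + 23/77 → 43/77
merge 34/77 + 43/77 → 1
L = 1/11 + 12/77 + 17/77 + 23/77 + 34/77 + 43/77 + 1 = 213/77 ≈ 2.766 bits/symbol.

2.766 bits/symbol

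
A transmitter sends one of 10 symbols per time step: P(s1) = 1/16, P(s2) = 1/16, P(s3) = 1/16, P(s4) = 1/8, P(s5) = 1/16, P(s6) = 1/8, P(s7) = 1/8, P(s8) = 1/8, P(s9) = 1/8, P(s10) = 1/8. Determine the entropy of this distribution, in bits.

Each probability is a power of 1/2, so log₂(1/p) is an integer.
H = Σ p·log₂(1/p) = 1/16·4 + 1/16·4 + 1/16·4 + 1/8·3 + 1/16·4 + 1/8·3 + 1/8·3 + 1/8·3 + 1/8·3 + 1/8·3 = 3.25 bits.

3.25 bits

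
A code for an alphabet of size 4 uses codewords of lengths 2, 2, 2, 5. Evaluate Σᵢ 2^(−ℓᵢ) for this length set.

With common denominator 2^5 = 32: Σ 2^(−ℓᵢ) = 8/32 + 8/32 + 8/32 + 1/32 = 25/32 = 0.78125.

0.78125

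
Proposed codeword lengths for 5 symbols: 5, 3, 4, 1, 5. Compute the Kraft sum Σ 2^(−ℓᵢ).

0.75

With common denominator 2^5 = 32: Σ 2^(−ℓᵢ) = 1/32 + 4/32 + 2/32 + 16/32 + 1/32 = 24/32 = 0.75.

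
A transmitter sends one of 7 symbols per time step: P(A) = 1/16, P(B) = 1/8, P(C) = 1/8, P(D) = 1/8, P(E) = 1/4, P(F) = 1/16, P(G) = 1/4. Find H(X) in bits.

2.625 bits

Each probability is a power of 1/2, so log₂(1/p) is an integer.
H = Σ p·log₂(1/p) = 1/16·4 + 1/8·3 + 1/8·3 + 1/8·3 + 1/4·2 + 1/16·4 + 1/4·2 = 2.625 bits.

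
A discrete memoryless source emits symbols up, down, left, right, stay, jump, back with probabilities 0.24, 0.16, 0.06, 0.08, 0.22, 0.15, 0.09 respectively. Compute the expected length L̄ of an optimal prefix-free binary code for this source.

2.68 bits/symbol

Repeatedly combine the two least-probable nodes; the expected code length is the sum of the merged weights.
merge 3/50 + 2/25 → 7/50
merge 9/100 + 7/50 → 23/100
merge 3/20 + 4/25 → 31/100
merge 11/50 + 23/100 → 9/20
merge 6/25 + 31/100 → 11/20
merge 9/20 + 11/20 → 1
L = 7/50 + 23/100 + 31/100 + 9/20 + 11/20 + 1 = 67/25 = 2.68 bits/symbol.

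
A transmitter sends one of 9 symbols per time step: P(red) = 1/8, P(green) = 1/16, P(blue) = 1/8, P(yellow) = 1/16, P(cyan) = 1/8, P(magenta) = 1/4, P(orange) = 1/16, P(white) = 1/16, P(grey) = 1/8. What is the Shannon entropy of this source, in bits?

3 bits

Each probability is a power of 1/2, so log₂(1/p) is an integer.
H = Σ p·log₂(1/p) = 1/8·3 + 1/16·4 + 1/8·3 + 1/16·4 + 1/8·3 + 1/4·2 + 1/16·4 + 1/16·4 + 1/8·3 = 3 bits.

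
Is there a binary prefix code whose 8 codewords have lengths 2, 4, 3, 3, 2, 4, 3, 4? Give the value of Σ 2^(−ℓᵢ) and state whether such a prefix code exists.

With common denominator 2^4 = 16: Σ 2^(−ℓᵢ) = 4/16 + 1/16 + 2/16 + 2/16 + 4/16 + 1/16 + 2/16 + 1/16 = 17/16 = 1.0625.
Kraft's inequality requires Σ ≤ 1; here Σ = 1.0625 > 1, so no such prefix code exists.

1.0625; no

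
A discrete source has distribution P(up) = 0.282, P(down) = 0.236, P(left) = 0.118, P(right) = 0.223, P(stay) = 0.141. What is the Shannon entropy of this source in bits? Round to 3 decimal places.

H = −Σ pᵢ log₂ pᵢ.
−0.282·log₂(0.282) = 0.5150
−0.236·log₂(0.236) = 0.4916
−0.118·log₂(0.118) = 0.3638
−0.223·log₂(0.223) = 0.4828
−0.141·log₂(0.141) = 0.3985
Sum ≈ 2.2517 → 2.252 bits.

2.252 bits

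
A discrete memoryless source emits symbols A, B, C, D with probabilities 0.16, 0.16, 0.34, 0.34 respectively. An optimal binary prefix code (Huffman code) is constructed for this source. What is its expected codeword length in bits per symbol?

1.98 bits/symbol

Repeatedly combine the two least-probable nodes; the expected code length is the sum of the merged weights.
merge 4/25 + 4/25 → 8/25
merge 8/25 + 17/50 → 33/50
merge 17/50 + 33/50 → 1
L = 8/25 + 33/50 + 1 = 99/50 = 1.98 bits/symbol.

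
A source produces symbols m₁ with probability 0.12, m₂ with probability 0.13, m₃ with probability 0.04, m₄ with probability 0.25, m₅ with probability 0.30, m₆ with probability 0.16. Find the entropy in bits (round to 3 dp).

H = −Σ pᵢ log₂ pᵢ.
−0.12·log₂(0.12) = 0.3671
−0.13·log₂(0.13) = 0.3826
−0.04·log₂(0.04) = 0.1858
−0.25·log₂(0.25) = 0.5000
−0.30·log₂(0.30) = 0.5211
−0.16·log₂(0.16) = 0.4230
Sum ≈ 2.3796 → 2.380 bits.

2.380 bits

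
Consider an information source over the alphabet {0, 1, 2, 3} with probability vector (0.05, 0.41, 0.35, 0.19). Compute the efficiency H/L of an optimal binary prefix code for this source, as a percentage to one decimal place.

94.5%

Entropy H = −Σ p log₂ p ≈ 1.7288 bits.
Huffman merges: 1/20+19/100→6/25; 6/25+7/20→59/100; 41/100+59/100→1. L = 183/100 ≈ 1.8300.
Efficiency = H/L = 1.7288/1.8300 = 94.5%.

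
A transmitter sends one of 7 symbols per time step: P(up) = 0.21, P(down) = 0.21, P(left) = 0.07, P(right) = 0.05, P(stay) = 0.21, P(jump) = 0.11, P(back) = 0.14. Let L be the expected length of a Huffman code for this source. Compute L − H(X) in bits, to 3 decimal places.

Entropy H = −Σ p log₂ p ≈ 2.6505 bits.
Huffman merges: 1/20+7/100→3/25; 11/100+3/25→23/100; 7/50+21/100→7/20; 21/100+21/100→21/50; 23/100+7/20→29/50; 21/50+29/50→1. L = 27/10 ≈ 2.7000.
L − H = 2.7000 − 2.6505 = 0.049 bits.

0.049 bits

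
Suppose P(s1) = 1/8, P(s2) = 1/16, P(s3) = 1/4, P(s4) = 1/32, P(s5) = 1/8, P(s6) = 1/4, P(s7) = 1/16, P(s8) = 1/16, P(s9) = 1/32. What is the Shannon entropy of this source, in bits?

Each probability is a power of 1/2, so log₂(1/p) is an integer.
H = Σ p·log₂(1/p) = 1/8·3 + 1/16·4 + 1/4·2 + 1/32·5 + 1/8·3 + 1/4·2 + 1/16·4 + 1/16·4 + 1/32·5 = 2.8125 bits.

2.8125 bits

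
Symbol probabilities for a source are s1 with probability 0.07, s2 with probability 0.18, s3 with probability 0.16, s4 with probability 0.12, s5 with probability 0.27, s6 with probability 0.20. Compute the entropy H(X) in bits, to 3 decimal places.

H = −Σ pᵢ log₂ pᵢ.
−0.07·log₂(0.07) = 0.2686
−0.18·log₂(0.18) = 0.4453
−0.16·log₂(0.16) = 0.4230
−0.12·log₂(0.12) = 0.3671
−0.27·log₂(0.27) = 0.5100
−0.20·log₂(0.20) = 0.4644
Sum ≈ 2.4784 → 2.478 bits.

2.478 bits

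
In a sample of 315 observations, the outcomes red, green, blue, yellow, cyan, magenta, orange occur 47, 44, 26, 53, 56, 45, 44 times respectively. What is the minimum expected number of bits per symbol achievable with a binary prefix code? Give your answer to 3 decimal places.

2.822 bits/symbol

Probabilities are the counts divided by 315.
Repeatedly combine the two least-probable nodes; the expected code length is the sum of the merged weights.
merge 26/315 + 44/315 → 2/9
merge 44/315 + 1/7 → 89/315
merge 47/315 + 53/315 → 20/63
merge 8/45 + 2/9 → 2/5
merge 89/315 + 20/63 → 3/5
merge 2/5 + 3/5 → 1
L = 2/9 + 89/315 + 20/63 + 2/5 + 3/5 + 1 = 127/45 ≈ 2.822 bits/symbol.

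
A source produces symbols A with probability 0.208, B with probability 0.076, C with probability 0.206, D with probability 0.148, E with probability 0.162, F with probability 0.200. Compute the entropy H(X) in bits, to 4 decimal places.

2.5210 bits

H = −Σ pᵢ log₂ pᵢ.
−0.208·log₂(0.208) = 0.4712
−0.076·log₂(0.076) = 0.2826
−0.206·log₂(0.206) = 0.4695
−0.148·log₂(0.148) = 0.4079
−0.162·log₂(0.162) = 0.4254
−0.200·log₂(0.200) = 0.4644
Sum ≈ 2.5210 → 2.5210 bits.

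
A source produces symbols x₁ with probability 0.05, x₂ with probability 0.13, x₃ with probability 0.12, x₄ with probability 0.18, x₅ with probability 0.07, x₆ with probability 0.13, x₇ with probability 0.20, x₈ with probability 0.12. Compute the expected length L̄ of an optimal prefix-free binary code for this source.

Repeatedly combine the two least-probable nodes; the expected code length is the sum of the merged weights.
merge 1/20 + 7/100 → 3/25
merge 3/25 + 3/25 → 6/25
merge 3/25 + 13/100 → 1/4
merge 13/100 + 9/50 → 31/100
merge 1/5 + 6/25 → 11/25
merge 1/4 + 31/100 → 14/25
merge 11/25 + 14/25 → 1
L = 3/25 + 6/25 + 1/4 + 31/100 + 11/25 + 14/25 + 1 = 73/25 = 2.92 bits/symbol.

2.92 bits/symbol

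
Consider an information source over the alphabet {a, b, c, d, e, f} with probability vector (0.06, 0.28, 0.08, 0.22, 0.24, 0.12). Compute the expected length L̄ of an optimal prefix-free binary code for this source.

2.4 bits/symbol

Repeatedly combine the two least-probable nodes; the expected code length is the sum of the merged weights.
merge 3/50 + 2/25 → 7/50
merge 3/25 + 7/50 → 13/50
merge 11/50 + 6/25 → 23/50
merge 13/50 + 7/25 → 27/50
merge 23/50 + 27/50 → 1
L = 7/50 + 13/50 + 23/50 + 27/50 + 1 = 12/5 = 2.4 bits/symbol.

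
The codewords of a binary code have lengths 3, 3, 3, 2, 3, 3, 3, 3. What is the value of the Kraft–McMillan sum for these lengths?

1.125

With common denominator 2^3 = 8: Σ 2^(−ℓᵢ) = 1/8 + 1/8 + 1/8 + 2/8 + 1/8 + 1/8 + 1/8 + 1/8 = 9/8 = 1.125.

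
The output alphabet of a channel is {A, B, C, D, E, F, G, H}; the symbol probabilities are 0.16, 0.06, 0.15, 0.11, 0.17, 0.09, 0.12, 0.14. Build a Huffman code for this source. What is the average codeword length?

2.98 bits/symbol

Repeatedly combine the two least-probable nodes; the expected code length is the sum of the merged weights.
merge 3/50 + 9/100 → 3/20
merge 11/100 + 3/25 → 23/100
merge 7/50 + 3/20 → 29/100
merge 3/20 + 4/25 → 31/100
merge 17/100 + 23/100 → 2/5
merge 29/100 + 31/100 → 3/5
merge 2/5 + 3/5 → 1
L = 3/20 + 23/100 + 29/100 + 31/100 + 2/5 + 3/5 + 1 = 149/50 = 2.98 bits/symbol.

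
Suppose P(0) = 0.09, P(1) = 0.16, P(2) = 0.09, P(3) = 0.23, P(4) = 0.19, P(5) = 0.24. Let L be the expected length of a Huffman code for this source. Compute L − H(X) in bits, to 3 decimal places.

0.035 bits

Entropy H = −Σ p log₂ p ≈ 2.4854 bits.
Huffman merges: 9/100+9/100→9/50; 4/25+9/50→17/50; 19/100+23/100→21/50; 6/25+17/50→29/50; 21/50+29/50→1. L = 63/25 ≈ 2.5200.
L − H = 2.5200 − 2.4854 = 0.035 bits.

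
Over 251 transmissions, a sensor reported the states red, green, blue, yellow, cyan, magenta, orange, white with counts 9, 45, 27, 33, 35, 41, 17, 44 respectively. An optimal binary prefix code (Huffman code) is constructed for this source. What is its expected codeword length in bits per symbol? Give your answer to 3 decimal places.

Probabilities are the counts divided by 251.
Repeatedly combine the two least-probable nodes; the expected code length is the sum of the merged weights.
merge 9/251 + 17/251 → 26/251
merge 26/251 + 27/251 → 53/251
merge 33/251 + 35/251 → 68/251
merge 41/251 + 44/251 → 85/251
merge 45/251 + 53/251 → 98/251
merge 68/251 + 85/251 → 153/251
merge 98/251 + 153/251 → 1
L = 26/251 + 53/251 + 68/251 + 85/251 + 98/251 + 153/251 + 1 = 734/251 ≈ 2.924 bits/symbol.

2.924 bits/symbol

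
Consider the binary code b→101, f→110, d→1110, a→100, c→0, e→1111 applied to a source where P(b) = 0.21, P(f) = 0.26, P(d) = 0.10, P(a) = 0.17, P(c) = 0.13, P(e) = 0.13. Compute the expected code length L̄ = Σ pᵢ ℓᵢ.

L̄ = Σ pᵢ·ℓᵢ = 0.21·3 + 0.26·3 + 0.10·4 + 0.17·3 + 0.13·1 + 0.13·4 = 2.97 bits/symbol.

2.97 bits/symbol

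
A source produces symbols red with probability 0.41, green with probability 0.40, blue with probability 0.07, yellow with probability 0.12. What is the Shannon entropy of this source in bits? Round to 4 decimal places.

H = −Σ pᵢ log₂ pᵢ.
−0.41·log₂(0.41) = 0.5274
−0.40·log₂(0.40) = 0.5288
−0.07·log₂(0.07) = 0.2686
−0.12·log₂(0.12) = 0.3671
Sum ≈ 1.6918 → 1.6918 bits.

1.6918 bits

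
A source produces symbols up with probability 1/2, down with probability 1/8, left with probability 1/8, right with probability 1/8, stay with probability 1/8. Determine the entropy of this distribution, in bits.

Each probability is a power of 1/2, so log₂(1/p) is an integer.
H = Σ p·log₂(1/p) = 1/2·1 + 1/8·3 + 1/8·3 + 1/8·3 + 1/8·3 = 2 bits.

2 bits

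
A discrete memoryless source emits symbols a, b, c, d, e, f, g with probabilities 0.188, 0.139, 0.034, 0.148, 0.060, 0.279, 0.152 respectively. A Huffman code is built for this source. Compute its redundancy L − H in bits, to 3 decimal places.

0.034 bits

Entropy H = −Σ p log₂ p ≈ 2.5933 bits.
Huffman merges: 17/500+3/50→47/500; 47/500+139/1000→233/1000; 37/250+19/125→3/10; 47/250+233/1000→421/1000; 279/1000+3/10→579/1000; 421/1000+579/1000→1. L = 2627/1000 ≈ 2.6270.
L − H = 2.6270 − 2.5933 = 0.034 bits.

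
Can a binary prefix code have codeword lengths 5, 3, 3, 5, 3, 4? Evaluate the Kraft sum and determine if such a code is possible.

0.5; yes

With common denominator 2^5 = 32: Σ 2^(−ℓᵢ) = 1/32 + 4/32 + 4/32 + 1/32 + 4/32 + 2/32 = 16/32 = 0.5.
Kraft's inequality requires Σ ≤ 1; here Σ = 0.5 ≤ 1, so such a prefix code exists.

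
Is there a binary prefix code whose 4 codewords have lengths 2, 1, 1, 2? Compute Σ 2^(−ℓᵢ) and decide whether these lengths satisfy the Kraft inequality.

With common denominator 2^2 = 4: Σ 2^(−ℓᵢ) = 1/4 + 2/4 + 2/4 + 1/4 = 6/4 = 1.5.
Kraft's inequality requires Σ ≤ 1; here Σ = 1.5 > 1, so no such prefix code exists.

1.5; no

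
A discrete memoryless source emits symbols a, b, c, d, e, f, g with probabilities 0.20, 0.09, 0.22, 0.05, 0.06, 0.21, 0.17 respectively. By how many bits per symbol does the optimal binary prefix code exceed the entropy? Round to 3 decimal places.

Entropy H = −Σ p log₂ p ≈ 2.6247 bits.
Huffman merges: 1/20+3/50→11/100; 9/100+11/100→1/5; 17/100+1/5→37/100; 1/5+21/100→41/100; 11/50+37/100→59/100; 41/100+59/100→1. L = 67/25 ≈ 2.6800.
L − H = 2.6800 − 2.6247 = 0.055 bits.

0.055 bits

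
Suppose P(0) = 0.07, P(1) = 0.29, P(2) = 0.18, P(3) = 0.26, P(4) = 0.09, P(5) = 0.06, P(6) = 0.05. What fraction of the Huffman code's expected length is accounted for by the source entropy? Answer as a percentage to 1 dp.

98.8%

Entropy H = −Σ p log₂ p ≈ 2.5093 bits.
Huffman merges: 1/20+3/50→11/100; 7/100+9/100→4/25; 11/100+4/25→27/100; 9/50+13/50→11/25; 27/100+29/100→14/25; 11/25+14/25→1. L = 127/50 ≈ 2.5400.
Efficiency = H/L = 2.5093/2.5400 = 98.8%.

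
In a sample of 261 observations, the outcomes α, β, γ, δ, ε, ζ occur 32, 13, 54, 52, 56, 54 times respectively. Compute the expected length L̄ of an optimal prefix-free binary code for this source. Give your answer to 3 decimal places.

Probabilities are the counts divided by 261.
Repeatedly combine the two least-probable nodes; the expected code length is the sum of the merged weights.
merge 13/261 + 32/261 → 5/29
merge 5/29 + 52/261 → 97/261
merge 6/29 + 6/29 → 12/29
merge 56/261 + 97/261 → 17/29
merge 12/29 + 17/29 → 1
L = 5/29 + 97/261 + 12/29 + 17/29 + 1 = 664/261 ≈ 2.544 bits/symbol.

2.544 bits/symbol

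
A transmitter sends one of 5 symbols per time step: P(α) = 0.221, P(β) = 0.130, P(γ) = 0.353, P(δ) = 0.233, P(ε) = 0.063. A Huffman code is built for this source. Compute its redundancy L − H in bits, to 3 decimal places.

Entropy H = −Σ p log₂ p ≈ 2.1352 bits.
Huffman merges: 63/1000+13/100→193/1000; 193/1000+221/1000→207/500; 233/1000+353/1000→293/500; 207/500+293/500→1. L = 2193/1000 ≈ 2.1930.
L − H = 2.1930 − 2.1352 = 0.058 bits.

0.058 bits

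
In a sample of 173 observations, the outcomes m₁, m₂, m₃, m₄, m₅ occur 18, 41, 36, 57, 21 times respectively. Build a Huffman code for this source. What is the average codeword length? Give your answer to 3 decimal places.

Probabilities are the counts divided by 173.
Repeatedly combine the two least-probable nodes; the expected code length is the sum of the merged weights.
merge 18/173 + 21/173 → 39/173
merge 36/173 + 39/173 → 75/173
merge 41/173 + 57/173 → 98/173
merge 75/173 + 98/173 → 1
L = 39/173 + 75/173 + 98/173 + 1 = 385/173 ≈ 2.225 bits/symbol.

2.225 bits/symbol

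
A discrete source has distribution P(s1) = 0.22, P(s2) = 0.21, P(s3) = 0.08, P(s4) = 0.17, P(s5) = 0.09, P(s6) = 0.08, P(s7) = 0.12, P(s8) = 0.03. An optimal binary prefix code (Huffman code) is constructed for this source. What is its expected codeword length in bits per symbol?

2.85 bits/symbol

Repeatedly combine the two least-probable nodes; the expected code length is the sum of the merged weights.
merge 3/100 + 2/25 → 11/100
merge 2/25 + 9/100 → 17/100
merge 11/100 + 3/25 → 23/100
merge 17/100 + 17/100 → 17/50
merge 21/100 + 11/50 → 43/100
merge 23/100 + 17/50 → 57/100
merge 43/100 + 57/100 → 1
L = 11/100 + 17/100 + 23/100 + 17/50 + 43/100 + 57/100 + 1 = 57/20 = 2.85 bits/symbol.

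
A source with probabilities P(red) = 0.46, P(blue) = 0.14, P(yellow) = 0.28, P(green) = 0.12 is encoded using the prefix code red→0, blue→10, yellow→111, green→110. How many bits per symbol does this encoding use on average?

1.94 bits/symbol

L̄ = Σ pᵢ·ℓᵢ = 0.46·1 + 0.14·2 + 0.28·3 + 0.12·3 = 1.94 bits/symbol.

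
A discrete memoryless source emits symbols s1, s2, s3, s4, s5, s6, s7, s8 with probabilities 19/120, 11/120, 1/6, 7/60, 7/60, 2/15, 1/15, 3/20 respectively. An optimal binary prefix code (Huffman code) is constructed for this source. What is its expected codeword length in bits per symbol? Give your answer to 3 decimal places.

Repeatedly combine the two least-probable nodes; the expected code length is the sum of the merged weights.
merge 1/15 + 11/120 → 19/120
merge 7/60 + 7/60 → 7/30
merge 2/15 + 3/20 → 17/60
merge 19/120 + 19/120 → 19/60
merge 1/6 + 7/30 → 2/5
merge 17/60 + 19/60 → 3/5
merge 2/5 + 3/5 → 1
L = 19/120 + 7/30 + 17/60 + 19/60 + 2/5 + 3/5 + 1 = 359/120 ≈ 2.992 bits/symbol.

2.992 bits/symbol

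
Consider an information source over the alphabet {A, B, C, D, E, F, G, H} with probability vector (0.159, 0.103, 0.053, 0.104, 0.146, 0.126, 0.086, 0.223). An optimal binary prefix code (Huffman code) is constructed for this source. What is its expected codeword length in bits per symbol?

2.916 bits/symbol

Repeatedly combine the two least-probable nodes; the expected code length is the sum of the merged weights.
merge 53/1000 + 43/500 → 139/1000
merge 103/1000 + 13/125 → 207/1000
merge 63/500 + 139/1000 → 53/200
merge 73/500 + 159/1000 → 61/200
merge 207/1000 + 223/1000 → 43/100
merge 53/200 + 61/200 → 57/100
merge 43/100 + 57/100 → 1
L = 139/1000 + 207/1000 + 53/200 + 61/200 + 43/100 + 57/100 + 1 = 729/250 = 2.916 bits/symbol.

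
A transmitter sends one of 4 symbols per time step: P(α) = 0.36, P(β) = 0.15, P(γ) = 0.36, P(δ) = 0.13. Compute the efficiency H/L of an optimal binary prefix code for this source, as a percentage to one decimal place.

Entropy H = −Σ p log₂ p ≈ 1.8544 bits.
Huffman merges: 13/100+3/20→7/25; 7/25+9/25→16/25; 9/25+16/25→1. L = 48/25 ≈ 1.9200.
Efficiency = H/L = 1.8544/1.9200 = 96.6%.

96.6%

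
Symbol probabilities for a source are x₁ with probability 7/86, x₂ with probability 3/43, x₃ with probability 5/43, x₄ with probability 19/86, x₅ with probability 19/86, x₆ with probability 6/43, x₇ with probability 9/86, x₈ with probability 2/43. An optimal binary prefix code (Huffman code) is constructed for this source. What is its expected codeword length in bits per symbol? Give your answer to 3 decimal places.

Repeatedly combine the two least-probable nodes; the expected code length is the sum of the merged weights.
merge 2/43 + 3/43 → 5/43
merge 7/86 + 9/86 → 8/43
merge 5/43 + 5/43 → 10/43
merge 6/43 + 8/43 → 14/43
merge 19/86 + 19/86 → 19/43
merge 10/43 + 14/43 → 24/43
merge 19/43 + 24/43 → 1
L = 5/43 + 8/43 + 10/43 + 14/43 + 19/43 + 24/43 + 1 = 123/43 ≈ 2.860 bits/symbol.

2.860 bits/symbol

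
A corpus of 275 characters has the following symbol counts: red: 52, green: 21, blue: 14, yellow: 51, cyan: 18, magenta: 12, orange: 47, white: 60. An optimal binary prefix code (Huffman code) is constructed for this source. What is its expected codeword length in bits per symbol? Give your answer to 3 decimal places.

2.829 bits/symbol

Probabilities are the counts divided by 275.
Repeatedly combine the two least-probable nodes; the expected code length is the sum of the merged weights.
merge 12/275 + 14/275 → 26/275
merge 18/275 + 21/275 → 39/275
merge 26/275 + 39/275 → 13/55
merge 47/275 + 51/275 → 98/275
merge 52/275 + 12/55 → 112/275
merge 13/55 + 98/275 → 163/275
merge 112/275 + 163/275 → 1
L = 26/275 + 39/275 + 13/55 + 98/275 + 112/275 + 163/275 + 1 = 778/275 ≈ 2.829 bits/symbol.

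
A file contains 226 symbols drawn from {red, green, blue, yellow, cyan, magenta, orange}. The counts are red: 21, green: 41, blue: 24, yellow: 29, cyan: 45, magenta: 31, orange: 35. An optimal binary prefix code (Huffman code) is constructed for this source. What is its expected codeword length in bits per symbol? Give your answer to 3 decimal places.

2.801 bits/symbol

Probabilities are the counts divided by 226.
Repeatedly combine the two least-probable nodes; the expected code length is the sum of the merged weights.
merge 21/226 + 12/113 → 45/226
merge 29/226 + 31/226 → 30/113
merge 35/226 + 41/226 → 38/113
merge 45/226 + 45/226 → 45/113
merge 30/113 + 38/113 → 68/113
merge 45/113 + 68/113 → 1
L = 45/226 + 30/113 + 38/113 + 45/113 + 68/113 + 1 = 633/226 ≈ 2.801 bits/symbol.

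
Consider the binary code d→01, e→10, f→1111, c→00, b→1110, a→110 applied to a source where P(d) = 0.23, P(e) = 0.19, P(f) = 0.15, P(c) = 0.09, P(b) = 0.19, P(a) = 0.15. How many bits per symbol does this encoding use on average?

2.83 bits/symbol

L̄ = Σ pᵢ·ℓᵢ = 0.23·2 + 0.19·2 + 0.15·4 + 0.09·2 + 0.19·4 + 0.15·3 = 2.83 bits/symbol.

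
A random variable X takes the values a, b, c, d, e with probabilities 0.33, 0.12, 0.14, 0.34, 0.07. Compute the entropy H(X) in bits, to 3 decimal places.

H = −Σ pᵢ log₂ pᵢ.
−0.33·log₂(0.33) = 0.5278
−0.12·log₂(0.12) = 0.3671
−0.14·log₂(0.14) = 0.3971
−0.34·log₂(0.34) = 0.5292
−0.07·log₂(0.07) = 0.2686
Sum ≈ 2.0897 → 2.090 bits.

2.090 bits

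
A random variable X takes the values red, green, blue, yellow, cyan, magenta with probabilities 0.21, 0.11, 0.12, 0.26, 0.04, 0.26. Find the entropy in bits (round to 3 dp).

2.387 bits

H = −Σ pᵢ log₂ pᵢ.
−0.21·log₂(0.21) = 0.4728
−0.11·log₂(0.11) = 0.3503
−0.12·log₂(0.12) = 0.3671
−0.26·log₂(0.26) = 0.5053
−0.04·log₂(0.04) = 0.1858
−0.26·log₂(0.26) = 0.5053
Sum ≈ 2.3865 → 2.387 bits.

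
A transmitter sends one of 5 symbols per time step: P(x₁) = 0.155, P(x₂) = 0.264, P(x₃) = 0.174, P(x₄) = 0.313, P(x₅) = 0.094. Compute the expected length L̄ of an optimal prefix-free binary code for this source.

Repeatedly combine the two least-probable nodes; the expected code length is the sum of the merged weights.
merge 47/500 + 31/200 → 249/1000
merge 87/500 + 249/1000 → 423/1000
merge 33/125 + 313/1000 → 577/1000
merge 423/1000 + 577/1000 → 1
L = 249/1000 + 423/1000 + 577/1000 + 1 = 2249/1000 = 2.249 bits/symbol.

2.249 bits/symbol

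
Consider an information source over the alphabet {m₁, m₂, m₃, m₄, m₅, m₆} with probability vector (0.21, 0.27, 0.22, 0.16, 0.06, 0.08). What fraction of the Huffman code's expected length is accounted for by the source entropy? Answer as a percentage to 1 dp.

99.2%

Entropy H = −Σ p log₂ p ≈ 2.4215 bits.
Huffman merges: 3/50+2/25→7/50; 7/50+4/25→3/10; 21/100+11/50→43/100; 27/100+3/10→57/100; 43/100+57/100→1. L = 61/25 ≈ 2.4400.
Efficiency = H/L = 2.4215/2.4400 = 99.2%.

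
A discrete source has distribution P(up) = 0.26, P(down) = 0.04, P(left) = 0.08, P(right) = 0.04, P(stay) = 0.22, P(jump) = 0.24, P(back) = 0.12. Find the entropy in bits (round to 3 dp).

2.510 bits

H = −Σ pᵢ log₂ pᵢ.
−0.26·log₂(0.26) = 0.5053
−0.04·log₂(0.04) = 0.1858
−0.08·log₂(0.08) = 0.2915
−0.04·log₂(0.04) = 0.1858
−0.22·log₂(0.22) = 0.4806
−0.24·log₂(0.24) = 0.4941
−0.12·log₂(0.12) = 0.3671
Sum ≈ 2.5101 → 2.510 bits.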